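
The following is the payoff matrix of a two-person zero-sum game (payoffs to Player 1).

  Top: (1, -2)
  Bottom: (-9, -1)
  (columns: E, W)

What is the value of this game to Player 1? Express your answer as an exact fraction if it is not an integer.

-19/11

Row minima: Top → -2, Bottom → -9; maximin = -2.
Column maxima: E → 1, W → -1; minimax = -1.
-2 ≠ -1, so there is no saddle point; optimal play is mixed.
Let Player 1 play Top with probability p. Expected payoff against E: 1p + (-9)(1−p) = 10p − 9; against W: (-2)p + (-1)(1−p) = −p − 1.
Setting these equal: 10p − 9 = −p − 1 ⇒ 11p = 8 ⇒ p = 8/11, and the value is (10)·(8/11) − 9 = -19/11.
For Player 2: with q = P(E), equating Top's and Bottom's payoffs gives 3q − 2 = −8q − 1 ⇒ q = 1/11.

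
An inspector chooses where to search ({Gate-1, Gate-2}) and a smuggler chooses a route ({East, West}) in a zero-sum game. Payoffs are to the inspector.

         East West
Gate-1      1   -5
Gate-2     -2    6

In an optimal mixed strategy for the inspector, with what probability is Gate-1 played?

4/7

Row minima: Gate-1 → -5, Gate-2 → -2; maximin = -2.
Column maxima: East → 1, West → 6; minimax = 1.
-2 ≠ 1, so there is no saddle point; optimal play is mixed.
Let the inspector play Gate-1 with probability p. Expected payoff against East: 1p + (-2)(1−p) = 3p − 2; against West: (-5)p + 6(1−p) = −11p + 6.
Setting these equal: 3p − 2 = −11p + 6 ⇒ 14p = 8 ⇒ p = 4/7, and the value is (3)·(4/7) − 2 = -2/7.
For the smuggler: with q = P(East), equating Gate-1's and Gate-2's payoffs gives 6q − 5 = −8q + 6 ⇒ q = 11/14.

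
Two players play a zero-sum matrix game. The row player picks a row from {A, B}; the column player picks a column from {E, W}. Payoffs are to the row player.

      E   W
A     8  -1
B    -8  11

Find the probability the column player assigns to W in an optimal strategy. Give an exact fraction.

4/7

Row minima: A → -1, B → -8; maximin = -1.
Column maxima: E → 8, W → 11; minimax = 8.
-1 ≠ 8, so there is no saddle point; optimal play is mixed.
Let the row player play A with probability p. Expected payoff against E: 8p + (-8)(1−p) = 16p − 8; against W: (-1)p + 11(1−p) = −12p + 11.
Setting these equal: 16p − 8 = −12p + 11 ⇒ 28p = 19 ⇒ p = 19/28, and the value is (16)·(19/28) − 8 = 20/7.
For the column player: with q = P(E), equating A's and B's payoffs gives 9q − 1 = −19q + 11 ⇒ q = 3/7.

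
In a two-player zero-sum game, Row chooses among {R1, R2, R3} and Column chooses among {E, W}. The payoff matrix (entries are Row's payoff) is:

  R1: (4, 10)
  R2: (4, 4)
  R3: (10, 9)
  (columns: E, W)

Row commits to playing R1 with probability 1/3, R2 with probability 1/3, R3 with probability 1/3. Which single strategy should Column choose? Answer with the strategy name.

If Column plays E, Row's expected payoff is (1/3)·4 + (1/3)·4 + (1/3)·10 = 6.
If Column plays W, Row's expected payoff is (1/3)·10 + (1/3)·4 + (1/3)·9 = 23/3.
Column minimizes Row's payoff; the smallest is 6, so the best response is E.

E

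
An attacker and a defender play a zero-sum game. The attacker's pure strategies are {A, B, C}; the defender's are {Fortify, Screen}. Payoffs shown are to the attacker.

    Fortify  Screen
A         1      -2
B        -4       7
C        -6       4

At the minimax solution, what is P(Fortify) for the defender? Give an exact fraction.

Row minima: A → -2, B → -4, C → -6; maximin = -2.
Column maxima: Fortify → 1, Screen → 7; minimax = 1.
-2 ≠ 1, so there is no saddle point; optimal play is mixed.
C is strictly dominated by B, so the attacker never plays it.
On the remaining 2×2 (A, B vs Fortify, Screen):
Let the attacker play A with probability p. Expected payoff against Fortify: 1p + (-4)(1−p) = 5p − 4; against Screen: (-2)p + 7(1−p) = −9p + 7.
Setting these equal: 5p − 4 = −9p + 7 ⇒ 14p = 11 ⇒ p = 11/14, and the value is (5)·(11/14) − 4 = -1/14.
For the defender: with q = P(Fortify), equating A's and B's payoffs gives 3q − 2 = −11q + 7 ⇒ q = 9/14.

9/14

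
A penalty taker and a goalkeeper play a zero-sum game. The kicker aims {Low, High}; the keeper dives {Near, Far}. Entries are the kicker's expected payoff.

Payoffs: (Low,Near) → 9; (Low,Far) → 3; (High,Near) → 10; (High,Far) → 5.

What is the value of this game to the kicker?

Row minima: Low → 3, High → 5; maximin = 5.
Column maxima: Near → 10, Far → 5; minimax = 5.
Since maximin = minimax = 5, there is a saddle point and the value is 5.

5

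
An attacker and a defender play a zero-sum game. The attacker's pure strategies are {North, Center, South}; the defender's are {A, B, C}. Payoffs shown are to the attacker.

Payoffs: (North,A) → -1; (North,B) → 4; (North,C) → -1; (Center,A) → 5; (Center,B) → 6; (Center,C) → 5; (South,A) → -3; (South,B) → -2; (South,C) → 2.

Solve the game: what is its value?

Row minima: North → -1, Center → 5, South → -3; maximin = 5.
Column maxima: A → 5, B → 6, C → 5; minimax = 5.
Since maximin = minimax = 5, there is a saddle point and the value is 5.

5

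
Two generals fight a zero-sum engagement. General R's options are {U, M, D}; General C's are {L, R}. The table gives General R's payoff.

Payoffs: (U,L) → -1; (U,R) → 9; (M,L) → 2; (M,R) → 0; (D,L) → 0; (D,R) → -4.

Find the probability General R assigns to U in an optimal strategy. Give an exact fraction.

Row minima: U → -1, M → 0, D → -4; maximin = 0.
Column maxima: L → 2, R → 9; minimax = 2.
0 ≠ 2, so there is no saddle point; optimal play is mixed.
D is strictly dominated by M, so General R never plays it.
On the remaining 2×2 (U, M vs L, R):
Let General R play U with probability p. Expected payoff against L: (-1)p + 2(1−p) = −3p + 2; against R: 9p + 0(1−p) = 9p.
Setting these equal: −3p + 2 = 9p ⇒ −12p = -2 ⇒ p = 1/6, and the value is (-3)·(1/6) + 2 = 3/2.
For General C: with q = P(L), equating U's and M's payoffs gives −10q + 9 = 2q ⇒ q = 3/4.

1/6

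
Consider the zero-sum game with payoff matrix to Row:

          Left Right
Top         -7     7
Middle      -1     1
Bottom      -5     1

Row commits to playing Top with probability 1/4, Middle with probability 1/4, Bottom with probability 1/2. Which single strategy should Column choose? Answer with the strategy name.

Left

If Column plays Left, Row's expected payoff is (1/4)·(-7) + (1/4)·(-1) + (1/2)·(-5) = -9/2.
If Column plays Right, Row's expected payoff is (1/4)·7 + (1/4)·1 + (1/2)·1 = 5/2.
Column minimizes Row's payoff; the smallest is -9/2, so the best response is Left.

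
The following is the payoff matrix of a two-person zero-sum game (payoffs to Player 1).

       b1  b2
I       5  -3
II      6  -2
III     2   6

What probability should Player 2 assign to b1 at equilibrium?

Row minima: I → -3, II → -2, III → 2; maximin = 2.
Column maxima: b1 → 6, b2 → 6; minimax = 6.
2 ≠ 6, so there is no saddle point; optimal play is mixed.
I is strictly dominated by II, so Player 1 never plays it.
On the remaining 2×2 (II, III vs b1, b2):
Let Player 1 play II with probability p. Expected payoff against b1: 6p + 2(1−p) = 4p + 2; against b2: (-2)p + 6(1−p) = −8p + 6.
Setting these equal: 4p + 2 = −8p + 6 ⇒ 12p = 4 ⇒ p = 1/3, and the value is (4)·(1/3) + 2 = 10/3.
For Player 2: with q = P(b1), equating II's and III's payoffs gives 8q − 2 = −4q + 6 ⇒ q = 2/3.

2/3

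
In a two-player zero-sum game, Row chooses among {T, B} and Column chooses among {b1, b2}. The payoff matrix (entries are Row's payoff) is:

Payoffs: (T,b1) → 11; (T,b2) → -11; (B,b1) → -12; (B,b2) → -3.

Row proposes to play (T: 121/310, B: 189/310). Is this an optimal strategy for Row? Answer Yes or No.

No

Against b1 this mix gives (121/310)·11 + (189/310)·(-12) = -937/310.
Against b2 this mix gives (121/310)·(-11) + (189/310)·(-3) = -949/155.
Column will play b2, holding Row to -949/155. Shifting weight toward the row that does better against b2 would raise this floor (the equalizing mix achieves -165/31 against both b2 and b1), so the proposed strategy is not optimal.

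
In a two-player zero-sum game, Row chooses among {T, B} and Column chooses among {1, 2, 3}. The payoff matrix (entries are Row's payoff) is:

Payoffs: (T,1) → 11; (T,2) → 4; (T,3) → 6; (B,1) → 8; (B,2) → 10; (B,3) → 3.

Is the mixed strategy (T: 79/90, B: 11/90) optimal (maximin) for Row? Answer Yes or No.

No

Against 1 this mix gives (79/90)·11 + (11/90)·8 = 319/30.
Against 2 this mix gives (79/90)·4 + (11/90)·10 = 71/15.
Against 3 this mix gives (79/90)·6 + (11/90)·3 = 169/30.
Column will play 2, holding Row to 71/15. Shifting weight toward the row that does better against 2 would raise this floor (the equalizing mix achieves 16/3 against both 2 and 3), so the proposed strategy is not optimal.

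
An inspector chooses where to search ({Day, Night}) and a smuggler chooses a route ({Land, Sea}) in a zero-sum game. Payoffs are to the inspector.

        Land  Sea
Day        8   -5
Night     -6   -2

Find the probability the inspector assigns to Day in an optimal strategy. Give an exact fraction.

4/17

Row minima: Day → -5, Night → -6; maximin = -5.
Column maxima: Land → 8, Sea → -2; minimax = -2.
-5 ≠ -2, so there is no saddle point; optimal play is mixed.
Let the inspector play Day with probability p. Expected payoff against Land: 8p + (-6)(1−p) = 14p − 6; against Sea: (-5)p + (-2)(1−p) = −3p − 2.
Setting these equal: 14p − 6 = −3p − 2 ⇒ 17p = 4 ⇒ p = 4/17, and the value is (14)·(4/17) − 6 = -46/17.
For the smuggler: with q = P(Land), equating Day's and Night's payoffs gives 13q − 5 = −4q − 2 ⇒ q = 3/17.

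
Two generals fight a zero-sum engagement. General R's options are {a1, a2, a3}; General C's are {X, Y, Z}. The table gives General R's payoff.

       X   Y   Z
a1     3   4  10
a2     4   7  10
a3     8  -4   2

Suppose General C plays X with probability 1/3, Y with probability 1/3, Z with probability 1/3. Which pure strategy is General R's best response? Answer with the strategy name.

a2

Expected payoff of a1: (1/3)·3 + (1/3)·4 + (1/3)·10 = 17/3.
Expected payoff of a2: (1/3)·4 + (1/3)·7 + (1/3)·10 = 7.
Expected payoff of a3: (1/3)·8 + (1/3)·(-4) + (1/3)·2 = 2.
The largest is 7, so General R's best response is a2.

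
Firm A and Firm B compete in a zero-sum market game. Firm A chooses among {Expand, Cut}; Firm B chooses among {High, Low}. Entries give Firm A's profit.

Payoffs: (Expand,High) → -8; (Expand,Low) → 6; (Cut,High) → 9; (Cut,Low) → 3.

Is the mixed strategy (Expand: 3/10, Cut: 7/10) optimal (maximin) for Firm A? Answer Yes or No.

Yes

Against High this mix gives (3/10)·(-8) + (7/10)·9 = 39/10.
Against Low this mix gives (3/10)·6 + (7/10)·3 = 39/10.
All of Firm B's active replies (High, Low) yield 39/10, and no column does worse for Firm A. The mix makes Firm B indifferent and guarantees 39/10, so it is optimal.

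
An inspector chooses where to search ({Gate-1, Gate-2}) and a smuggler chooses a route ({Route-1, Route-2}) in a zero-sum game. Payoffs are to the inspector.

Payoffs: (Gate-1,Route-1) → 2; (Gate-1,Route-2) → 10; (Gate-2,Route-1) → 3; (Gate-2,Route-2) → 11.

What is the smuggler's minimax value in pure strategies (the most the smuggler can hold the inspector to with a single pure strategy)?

3

Column maxima: Route-1 → 3, Route-2 → 11.
The smallest of these is 3.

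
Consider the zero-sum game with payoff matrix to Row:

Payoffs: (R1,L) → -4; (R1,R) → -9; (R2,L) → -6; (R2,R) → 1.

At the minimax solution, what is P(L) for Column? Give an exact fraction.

5/6

Row minima: R1 → -9, R2 → -6; maximin = -6.
Column maxima: L → -4, R → 1; minimax = -4.
-6 ≠ -4, so there is no saddle point; optimal play is mixed.
Let Row play R1 with probability p. Expected payoff against L: (-4)p + (-6)(1−p) = 2p − 6; against R: (-9)p + 1(1−p) = −10p + 1.
Setting these equal: 2p − 6 = −10p + 1 ⇒ 12p = 7 ⇒ p = 7/12, and the value is (2)·(7/12) − 6 = -29/6.
For Column: with q = P(L), equating R1's and R2's payoffs gives 5q − 9 = −7q + 1 ⇒ q = 5/6.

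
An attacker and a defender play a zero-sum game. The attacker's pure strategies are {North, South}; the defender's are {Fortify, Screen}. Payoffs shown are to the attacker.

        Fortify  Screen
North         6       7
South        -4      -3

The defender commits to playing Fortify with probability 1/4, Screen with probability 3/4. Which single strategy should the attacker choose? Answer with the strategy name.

Expected payoff of North: (1/4)·6 + (3/4)·7 = 27/4.
Expected payoff of South: (1/4)·(-4) + (3/4)·(-3) = -13/4.
The largest is 27/4, so the attacker's best response is North.

North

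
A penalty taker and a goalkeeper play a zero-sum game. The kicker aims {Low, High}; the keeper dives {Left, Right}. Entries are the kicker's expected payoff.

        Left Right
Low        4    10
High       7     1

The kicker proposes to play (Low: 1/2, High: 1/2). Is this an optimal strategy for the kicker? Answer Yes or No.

Yes

Against Left this mix gives (1/2)·4 + (1/2)·7 = 11/2.
Against Right this mix gives (1/2)·10 + (1/2)·1 = 11/2.
All of the keeper's active replies (Left, Right) yield 11/2, and no column does worse for the kicker. The mix makes the keeper indifferent and guarantees 11/2, so it is optimal.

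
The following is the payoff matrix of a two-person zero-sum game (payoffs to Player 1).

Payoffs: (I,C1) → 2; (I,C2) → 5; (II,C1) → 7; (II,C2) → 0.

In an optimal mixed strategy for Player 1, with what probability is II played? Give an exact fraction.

Row minima: I → 2, II → 0; maximin = 2.
Column maxima: C1 → 7, C2 → 5; minimax = 5.
2 ≠ 5, so there is no saddle point; optimal play is mixed.
Let Player 1 play I with probability p. Expected payoff against C1: 2p + 7(1−p) = −5p + 7; against C2: 5p + 0(1−p) = 5p.
Setting these equal: −5p + 7 = 5p ⇒ −10p = -7 ⇒ p = 7/10, and the value is (-5)·(7/10) + 7 = 7/2.
For Player 2: with q = P(C1), equating I's and II's payoffs gives −3q + 5 = 7q ⇒ q = 1/2.

3/10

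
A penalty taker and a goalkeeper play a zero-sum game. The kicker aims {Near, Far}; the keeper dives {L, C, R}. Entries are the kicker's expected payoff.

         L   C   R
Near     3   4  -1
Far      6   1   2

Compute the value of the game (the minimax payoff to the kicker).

Row minima: Near → -1, Far → 1; maximin = 1.
Column maxima: L → 6, C → 4, R → 2; minimax = 2.
1 ≠ 2, so there is no saddle point; optimal play is mixed.
L is strictly dominated by R (it gives the kicker strictly more in every row), so the keeper never plays it.
On the remaining 2×2 (Near, Far vs C, R):
Let the kicker play Near with probability p. Expected payoff against C: 4p + 1(1−p) = 3p + 1; against R: (-1)p + 2(1−p) = −3p + 2.
Setting these equal: 3p + 1 = −3p + 2 ⇒ 6p = 1 ⇒ p = 1/6, and the value is (3)·(1/6) + 1 = 3/2.
For the keeper: with q = P(C), equating Near's and Far's payoffs gives 5q − 1 = −q + 2 ⇒ q = 1/2.

3/2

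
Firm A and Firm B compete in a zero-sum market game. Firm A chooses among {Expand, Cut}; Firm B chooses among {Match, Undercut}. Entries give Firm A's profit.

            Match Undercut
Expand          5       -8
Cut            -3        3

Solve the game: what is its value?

-9/19

Row minima: Expand → -8, Cut → -3; maximin = -3.
Column maxima: Match → 5, Undercut → 3; minimax = 3.
-3 ≠ 3, so there is no saddle point; optimal play is mixed.
Let Firm A play Expand with probability p. Expected payoff against Match: 5p + (-3)(1−p) = 8p − 3; against Undercut: (-8)p + 3(1−p) = −11p + 3.
Setting these equal: 8p − 3 = −11p + 3 ⇒ 19p = 6 ⇒ p = 6/19, and the value is (8)·(6/19) − 3 = -9/19.
For Firm B: with q = P(Match), equating Expand's and Cut's payoffs gives 13q − 8 = −6q + 3 ⇒ q = 11/19.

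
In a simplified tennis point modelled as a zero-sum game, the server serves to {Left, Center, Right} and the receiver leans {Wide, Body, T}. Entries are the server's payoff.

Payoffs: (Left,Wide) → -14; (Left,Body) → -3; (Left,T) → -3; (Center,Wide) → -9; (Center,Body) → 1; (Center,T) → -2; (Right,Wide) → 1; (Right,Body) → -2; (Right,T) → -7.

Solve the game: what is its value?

-13/3

Row minima: Left → -14, Center → -9, Right → -7; maximin = -7.
Column maxima: Wide → 1, Body → 1, T → -2; minimax = -2.
-7 ≠ -2, so there is no saddle point; optimal play is mixed.
Left is strictly dominated by Center, so the server never plays it.
With Left eliminated, Body is strictly dominated by T (it gives the server strictly more in every remaining row), so the receiver never plays it.
On the remaining 2×2 (Center, Right vs Wide, T):
Let the server play Center with probability p. Expected payoff against Wide: (-9)p + 1(1−p) = −10p + 1; against T: (-2)p + (-7)(1−p) = 5p − 7.
Setting these equal: −10p + 1 = 5p − 7 ⇒ −15p = -8 ⇒ p = 8/15, and the value is (-10)·(8/15) + 1 = -13/3.
For the receiver: with q = P(Wide), equating Center's and Right's payoffs gives −7q − 2 = 8q − 7 ⇒ q = 1/3.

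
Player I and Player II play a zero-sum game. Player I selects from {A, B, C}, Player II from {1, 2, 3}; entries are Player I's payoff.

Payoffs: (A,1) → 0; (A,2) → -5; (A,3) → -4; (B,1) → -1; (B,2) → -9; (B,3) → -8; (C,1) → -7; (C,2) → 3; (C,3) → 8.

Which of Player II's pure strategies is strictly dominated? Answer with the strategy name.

2 holds Player I's payoff strictly below 3 in every row: -5 < -4, -9 < -8, 3 < 8.
So 3 is strictly dominated for Player II.

3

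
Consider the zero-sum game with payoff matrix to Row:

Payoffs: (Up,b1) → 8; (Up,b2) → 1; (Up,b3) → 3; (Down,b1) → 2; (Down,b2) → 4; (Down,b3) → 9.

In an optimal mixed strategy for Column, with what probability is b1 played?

1/3

Row minima: Up → 1, Down → 2; maximin = 2.
Column maxima: b1 → 8, b2 → 4, b3 → 9; minimax = 4.
2 ≠ 4, so there is no saddle point; optimal play is mixed.
b3 is strictly dominated by b2 (it gives Row strictly more in every row), so Column never plays it.
On the remaining 2×2 (Up, Down vs b1, b2):
Let Row play Up with probability p. Expected payoff against b1: 8p + 2(1−p) = 6p + 2; against b2: 1p + 4(1−p) = −3p + 4.
Setting these equal: 6p + 2 = −3p + 4 ⇒ 9p = 2 ⇒ p = 2/9, and the value is (6)·(2/9) + 2 = 10/3.
For Column: with q = P(b1), equating Up's and Down's payoffs gives 7q + 1 = −2q + 4 ⇒ q = 1/3.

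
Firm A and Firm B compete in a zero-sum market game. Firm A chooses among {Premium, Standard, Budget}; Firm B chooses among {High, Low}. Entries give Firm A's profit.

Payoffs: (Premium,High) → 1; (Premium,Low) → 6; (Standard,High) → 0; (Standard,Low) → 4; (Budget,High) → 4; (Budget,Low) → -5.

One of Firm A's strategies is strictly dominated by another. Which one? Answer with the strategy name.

Premium gives a strictly higher payoff than Standard against every column: 1 > 0, 6 > 4.
So Standard is strictly dominated and Firm A never plays it.

Standard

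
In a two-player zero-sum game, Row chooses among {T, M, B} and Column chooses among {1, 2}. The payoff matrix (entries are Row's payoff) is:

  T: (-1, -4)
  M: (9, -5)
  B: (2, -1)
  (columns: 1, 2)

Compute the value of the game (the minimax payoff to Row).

Row minima: T → -4, M → -5, B → -1; maximin = -1.
Column maxima: 1 → 9, 2 → -1; minimax = -1.
Since maximin = minimax = -1, there is a saddle point and the value is -1.

-1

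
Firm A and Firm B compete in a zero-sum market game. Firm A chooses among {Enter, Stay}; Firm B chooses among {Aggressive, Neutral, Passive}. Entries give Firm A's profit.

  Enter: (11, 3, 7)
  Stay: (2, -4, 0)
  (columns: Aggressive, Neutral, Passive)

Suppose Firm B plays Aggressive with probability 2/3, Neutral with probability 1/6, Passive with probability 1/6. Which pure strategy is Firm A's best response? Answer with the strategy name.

Enter

Expected payoff of Enter: (2/3)·11 + (1/6)·3 + (1/6)·7 = 9.
Expected payoff of Stay: (2/3)·2 + (1/6)·(-4) + (1/6)·0 = 2/3.
The largest is 9, so Firm A's best response is Enter.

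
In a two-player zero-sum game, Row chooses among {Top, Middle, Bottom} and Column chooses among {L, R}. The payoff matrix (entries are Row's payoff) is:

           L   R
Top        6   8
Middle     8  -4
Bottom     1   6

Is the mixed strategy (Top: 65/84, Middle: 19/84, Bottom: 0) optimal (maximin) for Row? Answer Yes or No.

No

Against L this mix gives (65/84)·6 + (19/84)·8 = 271/42.
Against R this mix gives (65/84)·8 + (19/84)·(-4) = 37/7.
Column will play R, holding Row to 37/7. Shifting weight toward the row that does better against R would raise this floor (the equalizing mix achieves 44/7 against both R and L), so the proposed strategy is not optimal.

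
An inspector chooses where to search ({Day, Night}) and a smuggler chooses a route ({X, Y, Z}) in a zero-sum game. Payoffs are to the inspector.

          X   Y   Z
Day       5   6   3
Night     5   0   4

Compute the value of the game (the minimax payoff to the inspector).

Row minima: Day → 3, Night → 0; maximin = 3.
Column maxima: X → 5, Y → 6, Z → 4; minimax = 4.
3 ≠ 4, so there is no saddle point; optimal play is mixed.
X is strictly dominated by Z (it gives the inspector strictly more in every row), so the smuggler never plays it.
On the remaining 2×2 (Day, Night vs Y, Z):
Let the inspector play Day with probability p. Expected payoff against Y: 6p + 0(1−p) = 6p; against Z: 3p + 4(1−p) = −p + 4.
Setting these equal: 6p = −p + 4 ⇒ 7p = 4 ⇒ p = 4/7, and the value is (6)·(4/7) = 24/7.
For the smuggler: with q = P(Y), equating Day's and Night's payoffs gives 3q + 3 = −4q + 4 ⇒ q = 1/7.

24/7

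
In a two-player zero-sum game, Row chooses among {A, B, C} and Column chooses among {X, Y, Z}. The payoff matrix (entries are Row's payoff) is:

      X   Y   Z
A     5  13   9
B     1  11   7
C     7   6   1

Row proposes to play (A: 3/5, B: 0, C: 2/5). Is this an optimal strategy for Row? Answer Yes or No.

Yes

Against X this mix gives (3/5)·5 + (2/5)·7 = 29/5.
Against Y this mix gives (3/5)·13 + (2/5)·6 = 51/5.
Against Z this mix gives (3/5)·9 + (2/5)·1 = 29/5.
All of Column's active replies (X, Z) yield 29/5, and no column does worse for Row. The mix makes Column indifferent and guarantees 29/5, so it is optimal.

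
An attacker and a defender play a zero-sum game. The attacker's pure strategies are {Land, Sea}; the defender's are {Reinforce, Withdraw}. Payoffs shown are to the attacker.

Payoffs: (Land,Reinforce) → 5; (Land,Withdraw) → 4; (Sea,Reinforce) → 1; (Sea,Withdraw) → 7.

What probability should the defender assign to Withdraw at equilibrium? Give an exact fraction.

Row minima: Land → 4, Sea → 1; maximin = 4.
Column maxima: Reinforce → 5, Withdraw → 7; minimax = 5.
4 ≠ 5, so there is no saddle point; optimal play is mixed.
Let the attacker play Land with probability p. Expected payoff against Reinforce: 5p + 1(1−p) = 4p + 1; against Withdraw: 4p + 7(1−p) = −3p + 7.
Setting these equal: 4p + 1 = −3p + 7 ⇒ 7p = 6 ⇒ p = 6/7, and the value is (4)·(6/7) + 1 = 31/7.
For the defender: with q = P(Reinforce), equating Land's and Sea's payoffs gives q + 4 = −6q + 7 ⇒ q = 3/7.

4/7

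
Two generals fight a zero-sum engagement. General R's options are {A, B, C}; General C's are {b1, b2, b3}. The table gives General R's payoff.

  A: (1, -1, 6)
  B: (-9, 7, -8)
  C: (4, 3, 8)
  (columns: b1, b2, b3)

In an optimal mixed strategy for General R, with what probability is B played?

1/17

Row minima: A → -1, B → -9, C → 3; maximin = 3.
Column maxima: b1 → 4, b2 → 7, b3 → 8; minimax = 4.
3 ≠ 4, so there is no saddle point; optimal play is mixed.
A is strictly dominated by C, so General R never plays it.
b3 is strictly dominated by b1 (it gives General R strictly more in every row), so General C never plays it.
On the remaining 2×2 (B, C vs b1, b2):
Let General R play B with probability p. Expected payoff against b1: (-9)p + 4(1−p) = −13p + 4; against b2: 7p + 3(1−p) = 4p + 3.
Setting these equal: −13p + 4 = 4p + 3 ⇒ −17p = -1 ⇒ p = 1/17, and the value is (-13)·(1/17) + 4 = 55/17.
For General C: with q = P(b1), equating B's and C's payoffs gives −16q + 7 = q + 3 ⇒ q = 4/17.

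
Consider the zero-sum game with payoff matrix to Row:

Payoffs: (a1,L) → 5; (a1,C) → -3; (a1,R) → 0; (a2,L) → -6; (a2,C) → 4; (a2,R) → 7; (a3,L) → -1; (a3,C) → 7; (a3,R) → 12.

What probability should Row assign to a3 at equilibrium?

1/2

Row minima: a1 → -3, a2 → -6, a3 → -1; maximin = -1.
Column maxima: L → 5, C → 7, R → 12; minimax = 5.
-1 ≠ 5, so there is no saddle point; optimal play is mixed.
a2 is strictly dominated by a3, so Row never plays it.
R is strictly dominated by C (it gives Row strictly more in every row), so Column never plays it.
On the remaining 2×2 (a1, a3 vs L, C):
Let Row play a1 with probability p. Expected payoff against L: 5p + (-1)(1−p) = 6p − 1; against C: (-3)p + 7(1−p) = −10p + 7.
Setting these equal: 6p − 1 = −10p + 7 ⇒ 16p = 8 ⇒ p = 1/2, and the value is (6)·(1/2) − 1 = 2.
For Column: with q = P(L), equating a1's and a3's payoffs gives 8q − 3 = −8q + 7 ⇒ q = 5/8.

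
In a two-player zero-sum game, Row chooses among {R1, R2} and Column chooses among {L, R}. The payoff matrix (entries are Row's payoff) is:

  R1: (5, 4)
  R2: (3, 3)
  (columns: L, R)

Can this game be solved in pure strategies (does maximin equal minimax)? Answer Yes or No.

Yes

Row minima: R1 → 4, R2 → 3; maximin = 4.
Column maxima: L → 5, R → 4; minimax = 4.
maximin = minimax = 4, so a saddle point exists.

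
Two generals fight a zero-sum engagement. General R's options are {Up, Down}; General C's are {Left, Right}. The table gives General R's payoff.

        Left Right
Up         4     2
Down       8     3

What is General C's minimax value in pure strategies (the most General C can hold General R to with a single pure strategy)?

Column maxima: Left → 8, Right → 3.
The smallest of these is 3.

3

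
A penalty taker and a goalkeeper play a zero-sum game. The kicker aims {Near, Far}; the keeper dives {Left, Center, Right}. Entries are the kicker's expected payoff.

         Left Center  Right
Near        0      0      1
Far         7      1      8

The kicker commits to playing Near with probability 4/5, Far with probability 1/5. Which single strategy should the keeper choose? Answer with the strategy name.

Center

If the keeper plays Left, the kicker's expected payoff is (4/5)·0 + (1/5)·7 = 7/5.
If the keeper plays Center, the kicker's expected payoff is (4/5)·0 + (1/5)·1 = 1/5.
If the keeper plays Right, the kicker's expected payoff is (4/5)·1 + (1/5)·8 = 12/5.
The keeper minimizes the kicker's payoff; the smallest is 1/5, so the best response is Center.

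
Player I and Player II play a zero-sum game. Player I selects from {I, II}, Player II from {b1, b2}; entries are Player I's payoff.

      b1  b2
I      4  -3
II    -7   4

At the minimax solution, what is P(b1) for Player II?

Row minima: I → -3, II → -7; maximin = -3.
Column maxima: b1 → 4, b2 → 4; minimax = 4.
-3 ≠ 4, so there is no saddle point; optimal play is mixed.
Let Player I play I with probability p. Expected payoff against b1: 4p + (-7)(1−p) = 11p − 7; against b2: (-3)p + 4(1−p) = −7p + 4.
Setting these equal: 11p − 7 = −7p + 4 ⇒ 18p = 11 ⇒ p = 11/18, and the value is (11)·(11/18) − 7 = -5/18.
For Player II: with q = P(b1), equating I's and II's payoffs gives 7q − 3 = −11q + 4 ⇒ q = 7/18.

7/18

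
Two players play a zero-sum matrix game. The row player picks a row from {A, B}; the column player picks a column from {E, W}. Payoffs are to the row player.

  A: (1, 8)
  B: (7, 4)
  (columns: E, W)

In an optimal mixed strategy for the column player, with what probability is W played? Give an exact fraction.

3/5

Row minima: A → 1, B → 4; maximin = 4.
Column maxima: E → 7, W → 8; minimax = 7.
4 ≠ 7, so there is no saddle point; optimal play is mixed.
Let the row player play A with probability p. Expected payoff against E: 1p + 7(1−p) = −6p + 7; against W: 8p + 4(1−p) = 4p + 4.
Setting these equal: −6p + 7 = 4p + 4 ⇒ −10p = -3 ⇒ p = 3/10, and the value is (-6)·(3/10) + 7 = 26/5.
For the column player: with q = P(E), equating A's and B's payoffs gives −7q + 8 = 3q + 4 ⇒ q = 2/5.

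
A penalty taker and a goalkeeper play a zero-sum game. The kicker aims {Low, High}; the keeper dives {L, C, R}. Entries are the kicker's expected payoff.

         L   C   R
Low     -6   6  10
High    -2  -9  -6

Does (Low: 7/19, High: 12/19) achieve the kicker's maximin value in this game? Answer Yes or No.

Against L this mix gives (7/19)·(-6) + (12/19)·(-2) = -66/19.
Against C this mix gives (7/19)·6 + (12/19)·(-9) = -66/19.
Against R this mix gives (7/19)·10 + (12/19)·(-6) = -2/19.
All of the keeper's active replies (L, C) yield -66/19, and no column does worse for the kicker. The mix makes the keeper indifferent and guarantees -66/19, so it is optimal.

Yes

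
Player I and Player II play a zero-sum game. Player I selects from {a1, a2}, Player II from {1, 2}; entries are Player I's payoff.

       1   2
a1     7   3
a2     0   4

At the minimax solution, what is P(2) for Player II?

Row minima: a1 → 3, a2 → 0; maximin = 3.
Column maxima: 1 → 7, 2 → 4; minimax = 4.
3 ≠ 4, so there is no saddle point; optimal play is mixed.
Let Player I play a1 with probability p. Expected payoff against 1: 7p + 0(1−p) = 7p; against 2: 3p + 4(1−p) = −p + 4.
Setting these equal: 7p = −p + 4 ⇒ 8p = 4 ⇒ p = 1/2, and the value is (7)·(1/2) = 7/2.
For Player II: with q = P(1), equating a1's and a2's payoffs gives 4q + 3 = −4q + 4 ⇒ q = 1/8.

7/8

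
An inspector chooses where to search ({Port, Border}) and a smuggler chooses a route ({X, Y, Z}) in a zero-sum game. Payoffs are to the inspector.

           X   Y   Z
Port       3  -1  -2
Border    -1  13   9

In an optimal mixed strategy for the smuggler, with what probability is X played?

11/15

Row minima: Port → -2, Border → -1; maximin = -1.
Column maxima: X → 3, Y → 13, Z → 9; minimax = 3.
-1 ≠ 3, so there is no saddle point; optimal play is mixed.
Y is strictly dominated by Z (it gives the inspector strictly more in every row), so the smuggler never plays it.
On the remaining 2×2 (Port, Border vs X, Z):
Let the inspector play Port with probability p. Expected payoff against X: 3p + (-1)(1−p) = 4p − 1; against Z: (-2)p + 9(1−p) = −11p + 9.
Setting these equal: 4p − 1 = −11p + 9 ⇒ 15p = 10 ⇒ p = 2/3, and the value is (4)·(2/3) − 1 = 5/3.
For the smuggler: with q = P(X), equating Port's and Border's payoffs gives 5q − 2 = −10q + 9 ⇒ q = 11/15.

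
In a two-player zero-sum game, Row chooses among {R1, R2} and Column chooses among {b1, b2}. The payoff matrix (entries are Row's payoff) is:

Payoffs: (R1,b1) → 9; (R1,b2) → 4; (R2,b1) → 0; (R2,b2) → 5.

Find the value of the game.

9/2

Row minima: R1 → 4, R2 → 0; maximin = 4.
Column maxima: b1 → 9, b2 → 5; minimax = 5.
4 ≠ 5, so there is no saddle point; optimal play is mixed.
Let Row play R1 with probability p. Expected payoff against b1: 9p + 0(1−p) = 9p; against b2: 4p + 5(1−p) = −p + 5.
Setting these equal: 9p = −p + 5 ⇒ 10p = 5 ⇒ p = 1/2, and the value is (9)·(1/2) = 9/2.
For Column: with q = P(b1), equating R1's and R2's payoffs gives 5q + 4 = −5q + 5 ⇒ q = 1/10.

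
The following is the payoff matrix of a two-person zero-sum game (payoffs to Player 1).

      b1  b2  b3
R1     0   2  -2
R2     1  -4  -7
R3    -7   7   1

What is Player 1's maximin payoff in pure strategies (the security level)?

-2

Row minima: R1 → -2, R2 → -7, R3 → -7.
The best of these is -2.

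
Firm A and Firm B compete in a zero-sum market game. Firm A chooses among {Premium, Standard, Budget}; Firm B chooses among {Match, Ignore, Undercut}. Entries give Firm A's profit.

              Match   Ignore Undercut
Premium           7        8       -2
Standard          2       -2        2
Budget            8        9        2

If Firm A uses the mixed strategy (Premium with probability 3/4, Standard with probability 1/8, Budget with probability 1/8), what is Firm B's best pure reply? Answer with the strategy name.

If Firm B plays Match, Firm A's expected payoff is (3/4)·7 + (1/8)·2 + (1/8)·8 = 13/2.
If Firm B plays Ignore, Firm A's expected payoff is (3/4)·8 + (1/8)·(-2) + (1/8)·9 = 55/8.
If Firm B plays Undercut, Firm A's expected payoff is (3/4)·(-2) + (1/8)·2 + (1/8)·2 = -1.
Firm B minimizes Firm A's payoff; the smallest is -1, so the best response is Undercut.

Undercut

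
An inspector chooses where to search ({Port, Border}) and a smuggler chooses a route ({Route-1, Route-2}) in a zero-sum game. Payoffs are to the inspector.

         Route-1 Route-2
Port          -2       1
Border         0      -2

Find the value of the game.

-4/5

Row minima: Port → -2, Border → -2; maximin = -2.
Column maxima: Route-1 → 0, Route-2 → 1; minimax = 0.
-2 ≠ 0, so there is no saddle point; optimal play is mixed.
Let the inspector play Port with probability p. Expected payoff against Route-1: (-2)p + 0(1−p) = −2p; against Route-2: 1p + (-2)(1−p) = 3p − 2.
Setting these equal: −2p = 3p − 2 ⇒ −5p = -2 ⇒ p = 2/5, and the value is (-2)·(2/5) = -4/5.
For the smuggler: with q = P(Route-1), equating Port's and Border's payoffs gives −3q + 1 = 2q − 2 ⇒ q = 3/5.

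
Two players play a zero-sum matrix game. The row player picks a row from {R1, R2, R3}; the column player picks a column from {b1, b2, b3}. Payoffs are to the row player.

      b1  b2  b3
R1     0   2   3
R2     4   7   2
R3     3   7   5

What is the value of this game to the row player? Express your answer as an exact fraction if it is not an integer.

7/2

Row minima: R1 → 0, R2 → 2, R3 → 3; maximin = 3.
Column maxima: b1 → 4, b2 → 7, b3 → 5; minimax = 4.
3 ≠ 4, so there is no saddle point; optimal play is mixed.
R1 is strictly dominated by R3, so the row player never plays it.
b2 is strictly dominated by b1 (it gives the row player strictly more in every row), so the column player never plays it.
On the remaining 2×2 (R2, R3 vs b1, b3):
Let the row player play R2 with probability p. Expected payoff against b1: 4p + 3(1−p) = p + 3; against b3: 2p + 5(1−p) = −3p + 5.
Setting these equal: p + 3 = −3p + 5 ⇒ 4p = 2 ⇒ p = 1/2, and the value is (1)·(1/2) + 3 = 7/2.
For the column player: with q = P(b1), equating R2's and R3's payoffs gives 2q + 2 = −2q + 5 ⇒ q = 3/4.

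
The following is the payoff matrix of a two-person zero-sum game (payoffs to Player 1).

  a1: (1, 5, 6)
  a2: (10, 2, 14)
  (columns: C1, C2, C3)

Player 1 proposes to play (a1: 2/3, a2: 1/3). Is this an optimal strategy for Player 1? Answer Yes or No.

Against C1 this mix gives (2/3)·1 + (1/3)·10 = 4.
Against C2 this mix gives (2/3)·5 + (1/3)·2 = 4.
Against C3 this mix gives (2/3)·6 + (1/3)·14 = 26/3.
All of Player 2's active replies (C1, C2) yield 4, and no column does worse for Player 1. The mix makes Player 2 indifferent and guarantees 4, so it is optimal.

Yes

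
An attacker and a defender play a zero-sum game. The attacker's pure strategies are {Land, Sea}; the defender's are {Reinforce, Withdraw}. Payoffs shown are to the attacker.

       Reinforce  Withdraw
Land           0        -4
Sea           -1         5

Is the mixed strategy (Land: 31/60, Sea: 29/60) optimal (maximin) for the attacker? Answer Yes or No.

Against Reinforce this mix gives (31/60)·0 + (29/60)·(-1) = -29/60.
Against Withdraw this mix gives (31/60)·(-4) + (29/60)·5 = 7/20.
The defender will play Reinforce, holding the attacker to -29/60. Shifting weight toward the row that does better against Reinforce would raise this floor (the equalizing mix achieves -2/5 against both Reinforce and Withdraw), so the proposed strategy is not optimal.

No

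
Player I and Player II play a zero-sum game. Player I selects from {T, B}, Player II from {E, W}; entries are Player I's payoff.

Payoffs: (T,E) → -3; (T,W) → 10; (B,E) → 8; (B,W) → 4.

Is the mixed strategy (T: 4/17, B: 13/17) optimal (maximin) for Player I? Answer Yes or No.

Yes

Against E this mix gives (4/17)·(-3) + (13/17)·8 = 92/17.
Against W this mix gives (4/17)·10 + (13/17)·4 = 92/17.
All of Player II's active replies (E, W) yield 92/17, and no column does worse for Player I. The mix makes Player II indifferent and guarantees 92/17, so it is optimal.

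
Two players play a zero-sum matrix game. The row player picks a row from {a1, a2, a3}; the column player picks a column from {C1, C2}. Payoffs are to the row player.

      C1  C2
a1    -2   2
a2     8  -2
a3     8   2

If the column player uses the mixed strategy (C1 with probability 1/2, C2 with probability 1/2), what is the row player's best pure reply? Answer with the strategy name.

Expected payoff of a1: (1/2)·(-2) + (1/2)·2 = 0.
Expected payoff of a2: (1/2)·8 + (1/2)·(-2) = 3.
Expected payoff of a3: (1/2)·8 + (1/2)·2 = 5.
The largest is 5, so the row player's best response is a3.

a3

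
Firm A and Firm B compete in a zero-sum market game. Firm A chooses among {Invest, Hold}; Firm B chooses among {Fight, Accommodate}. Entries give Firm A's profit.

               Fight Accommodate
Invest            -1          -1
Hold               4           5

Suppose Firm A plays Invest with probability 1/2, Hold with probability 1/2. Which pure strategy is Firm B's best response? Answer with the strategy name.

Fight

If Firm B plays Fight, Firm A's expected payoff is (1/2)·(-1) + (1/2)·4 = 3/2.
If Firm B plays Accommodate, Firm A's expected payoff is (1/2)·(-1) + (1/2)·5 = 2.
Firm B minimizes Firm A's payoff; the smallest is 3/2, so the best response is Fight.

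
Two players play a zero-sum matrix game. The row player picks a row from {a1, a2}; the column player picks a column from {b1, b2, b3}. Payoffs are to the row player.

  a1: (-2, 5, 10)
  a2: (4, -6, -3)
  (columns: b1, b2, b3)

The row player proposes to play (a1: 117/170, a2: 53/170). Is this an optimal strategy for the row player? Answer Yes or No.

No

Against b1 this mix gives (117/170)·(-2) + (53/170)·4 = -11/85.
Against b2 this mix gives (117/170)·5 + (53/170)·(-6) = 267/170.
Against b3 this mix gives (117/170)·10 + (53/170)·(-3) = 1011/170.
The column player will play b1, holding the row player to -11/85. Shifting weight toward the row that does better against b1 would raise this floor (the equalizing mix achieves 8/17 against both b1 and b2), so the proposed strategy is not optimal.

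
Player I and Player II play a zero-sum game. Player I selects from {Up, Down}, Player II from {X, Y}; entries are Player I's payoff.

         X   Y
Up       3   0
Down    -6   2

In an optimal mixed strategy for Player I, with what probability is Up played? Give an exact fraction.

8/11

Row minima: Up → 0, Down → -6; maximin = 0.
Column maxima: X → 3, Y → 2; minimax = 2.
0 ≠ 2, so there is no saddle point; optimal play is mixed.
Let Player I play Up with probability p. Expected payoff against X: 3p + (-6)(1−p) = 9p − 6; against Y: 0p + 2(1−p) = −2p + 2.
Setting these equal: 9p − 6 = −2p + 2 ⇒ 11p = 8 ⇒ p = 8/11, and the value is (9)·(8/11) − 6 = 6/11.
For Player II: with q = P(X), equating Up's and Down's payoffs gives 3q = −8q + 2 ⇒ q = 2/11.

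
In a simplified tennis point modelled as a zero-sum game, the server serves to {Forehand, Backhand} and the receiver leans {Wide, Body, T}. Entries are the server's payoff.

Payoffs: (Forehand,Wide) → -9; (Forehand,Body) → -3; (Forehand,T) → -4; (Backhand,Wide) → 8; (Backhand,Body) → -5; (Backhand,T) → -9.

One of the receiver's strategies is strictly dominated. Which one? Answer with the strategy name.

Body

T holds the server's payoff strictly below Body in every row: -4 < -3, -9 < -5.
So Body is strictly dominated for the receiver.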